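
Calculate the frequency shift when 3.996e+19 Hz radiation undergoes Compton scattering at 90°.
9.765e+18 Hz (decrease)

Convert frequency to wavelength (c = 299792458 m/s):
λ₀ = c/f₀ = 299792458/3.996e+19 = 7.5023138e-12 m = 7.5023 pm

Calculate Compton shift:
Δλ = λ_C(1 - cos(90°)) = 2.4263 pm

Final wavelength:
λ' = λ₀ + Δλ = 7.5023 + 2.4263 = 9.9286 pm

Final frequency:
f' = c/λ' = 299792458/9.9286240e-12 = 3.0194764e+19 Hz

Frequency shift (decrease):
Δf = f₀ - f' = 3.996e+19 - 3.0194764e+19 = 9.765e+18 Hz

(Intermediate values are shown rounded; full precision is carried through to the final answer.)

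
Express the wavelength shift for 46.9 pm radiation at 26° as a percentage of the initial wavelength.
0.5236%

Calculate the Compton shift:
Δλ = λ_C(1 - cos(26°))
Δλ = 2.4263 × (1 - cos(26°))
Δλ = 2.4263 × 0.1012
Δλ = 0.2456 pm

Percentage change:
(Δλ/λ₀) × 100 = (0.2456/46.9) × 100
= 0.5236%

(Intermediate values are shown rounded; full precision is carried through to the final answer.)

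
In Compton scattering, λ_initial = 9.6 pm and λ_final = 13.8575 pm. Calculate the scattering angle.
139.00°

First find the wavelength shift:
Δλ = λ' - λ = 13.8575 - 9.6 = 4.2575 pm

Using Δλ = λ_C(1 - cos θ), with λ_C = h/(m_e·c) ≈ 2.42631024 pm:
cos θ = 1 - Δλ/λ_C
cos θ = 1 - 4.2575/2.42631024
cos θ = -0.754722

θ = arccos(-0.754722)
θ = 139.00°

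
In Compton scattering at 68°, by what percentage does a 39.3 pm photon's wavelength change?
3.8611%

Calculate the Compton shift:
Δλ = λ_C(1 - cos(68°))
Δλ = 2.4263 × (1 - cos(68°))
Δλ = 2.4263 × 0.6254
Δλ = 1.5174 pm

Percentage change:
(Δλ/λ₀) × 100 = (1.5174/39.3) × 100
= 3.8611%

(Intermediate values are shown rounded; full precision is carried through to the final answer.)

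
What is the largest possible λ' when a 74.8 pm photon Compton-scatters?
79.6526 pm (at θ = 180°)

The Compton shift is Δλ = λ_C(1 − cos θ).

Since cos θ ranges from −1 to 1, the factor (1 − cos θ) ranges from 0 to 2; the maximum shift occurs at θ = 180° (backscattering):
Δλ_max = 2λ_C = 2 × 2.4263 pm = 4.8526 pm

Maximum scattered wavelength:
λ'_max = λ₀ + Δλ_max = 74.8 + 4.8526 = 79.6526 pm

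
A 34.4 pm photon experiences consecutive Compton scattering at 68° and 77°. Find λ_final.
37.7979 pm

Apply Compton shift twice:

First scattering at θ₁ = 68°:
Δλ₁ = λ_C(1 - cos(68°))
Δλ₁ = 2.4263 × 0.6254
Δλ₁ = 1.5174 pm

After first scattering:
λ₁ = 34.4 + 1.5174 = 35.9174 pm

Second scattering at θ₂ = 77°:
Δλ₂ = λ_C(1 - cos(77°))
Δλ₂ = 2.4263 × 0.7750
Δλ₂ = 1.8805 pm

Final wavelength:
λ₂ = 35.9174 + 1.8805 = 37.7979 pm

Total shift: Δλ_total = 1.5174 + 1.8805 = 3.3979 pm

(Intermediate values are shown rounded; full precision is carried through to the final answer.)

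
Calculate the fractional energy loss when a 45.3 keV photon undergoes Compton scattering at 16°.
0.0034 (or 0.34%)

Calculate initial and final photon energies:

Initial: E₀ = 45.3 keV → λ₀ = 27.3696 pm
Compton shift: Δλ = 0.0940 pm
Final wavelength: λ' = 27.4636 pm
Final energy: E' = 45.1450 keV

Fractional energy loss:
(E₀ - E')/E₀ = (45.3000 - 45.1450)/45.3000
= 0.1550/45.3000
= 0.0034
= 0.34%

(Intermediate values are shown rounded; full precision is carried through to the final answer.)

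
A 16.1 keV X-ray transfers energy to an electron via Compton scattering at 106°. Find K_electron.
0.6221 keV

By energy conservation: K_e = E_initial - E_final

First find the scattered photon energy:
Initial wavelength: λ = hc/E = 77.0088 pm
Compton shift: Δλ = λ_C(1 - cos(106°)) = 3.0951 pm
Final wavelength: λ' = 77.0088 + 3.0951 = 80.1039 pm
Final photon energy: E' = hc/λ' = 15.4779 keV

Electron kinetic energy:
K_e = E - E' = 16.1000 - 15.4779 = 0.6221 keV

(Intermediate values are shown rounded; full precision is carried through to the final answer.)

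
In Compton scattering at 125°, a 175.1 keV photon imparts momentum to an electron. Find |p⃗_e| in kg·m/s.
1.3777e-22 kg·m/s

The electron is initially at rest, so by conservation of momentum:
p⃗_e = p⃗₀ − p⃗'  (incident photon momentum minus scattered photon momentum)

Photon momentum magnitudes (p = h/λ = E/c):
λ₀ = hc/E₀ = 7.0808 pm → p₀ = h/λ₀ = 9.3578e-23 kg·m/s
Δλ = λ_C(1 − cos 125°) = 3.8180 pm
λ' = 10.8987 pm → p' = h/λ' = 6.0797e-23 kg·m/s

The scattered photon makes angle θ = 125° with the incident direction, so by the law of cosines:
|p⃗_e|² = p₀² + p'² − 2p₀p'cos θ
|p⃗_e|² = (9.3578e-23)² + (6.0797e-23)² − 2·9.3578e-23·6.0797e-23·cos(125°)
|p⃗_e| = 1.3777e-22 kg·m/s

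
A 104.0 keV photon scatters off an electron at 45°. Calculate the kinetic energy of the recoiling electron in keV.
5.8507 keV

By energy conservation: K_e = E_initial - E_final

First find the scattered photon energy:
Initial wavelength: λ = hc/E = 11.9216 pm
Compton shift: Δλ = λ_C(1 - cos(45°)) = 0.7106 pm
Final wavelength: λ' = 11.9216 + 0.7106 = 12.6322 pm
Final photon energy: E' = hc/λ' = 98.1493 keV

Electron kinetic energy:
K_e = E - E' = 104.0000 - 98.1493 = 5.8507 keV

(Intermediate values are shown rounded; full precision is carried through to the final answer.)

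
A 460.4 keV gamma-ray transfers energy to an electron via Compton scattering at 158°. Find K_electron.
292.1470 keV

By energy conservation: K_e = E_initial - E_final

First find the scattered photon energy:
Initial wavelength: λ = hc/E = 2.6930 pm
Compton shift: Δλ = λ_C(1 - cos(158°)) = 4.6759 pm
Final wavelength: λ' = 2.6930 + 4.6759 = 7.3689 pm
Final photon energy: E' = hc/λ' = 168.2530 keV

Electron kinetic energy:
K_e = E - E' = 460.4000 - 168.2530 = 292.1470 keV

(Intermediate values are shown rounded; full precision is carried through to the final answer.)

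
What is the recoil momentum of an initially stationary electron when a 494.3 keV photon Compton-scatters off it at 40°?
1.7030e-22 kg·m/s

The electron is initially at rest, so by conservation of momentum:
p⃗_e = p⃗₀ − p⃗'  (incident photon momentum minus scattered photon momentum)

Photon momentum magnitudes (p = h/λ = E/c):
λ₀ = hc/E₀ = 2.5083 pm → p₀ = h/λ₀ = 2.6417e-22 kg·m/s
Δλ = λ_C(1 − cos 40°) = 0.5676 pm
λ' = 3.0759 pm → p' = h/λ' = 2.1542e-22 kg·m/s

The scattered photon makes angle θ = 40° with the incident direction, so by the law of cosines:
|p⃗_e|² = p₀² + p'² − 2p₀p'cos θ
|p⃗_e|² = (2.6417e-22)² + (2.1542e-22)² − 2·2.6417e-22·2.1542e-22·cos(40°)
|p⃗_e| = 1.7030e-22 kg·m/s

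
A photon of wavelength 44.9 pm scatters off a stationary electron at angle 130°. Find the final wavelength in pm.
48.8859 pm

Using the Compton scattering formula:
λ' = λ + Δλ = λ + λ_C(1 - cos θ)

Given:
- Initial wavelength λ = 44.9 pm
- Scattering angle θ = 130°
- Compton wavelength λ_C ≈ 2.4263 pm

Calculate the shift:
Δλ = 2.4263 × (1 - cos(130°))
Δλ = 2.4263 × 1.6428
Δλ = 3.9859 pm

Final wavelength:
λ' = 44.9 + 3.9859 = 48.8859 pm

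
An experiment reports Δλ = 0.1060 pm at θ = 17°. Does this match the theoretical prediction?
Yes, consistent

Calculate the expected shift for θ = 17°:

Δλ_expected = λ_C(1 - cos(17°))
Δλ_expected = 2.4263 × (1 - cos(17°))
Δλ_expected = 2.4263 × 0.0437
Δλ_expected = 0.1060 pm

Given shift: 0.1060 pm
Expected shift: 0.1060 pm
Difference: 0.0000 pm

The values match. This is consistent with Compton scattering at the stated angle.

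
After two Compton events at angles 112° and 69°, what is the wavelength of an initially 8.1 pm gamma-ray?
12.9920 pm

Apply Compton shift twice:

First scattering at θ₁ = 112°:
Δλ₁ = λ_C(1 - cos(112°))
Δλ₁ = 2.4263 × 1.3746
Δλ₁ = 3.3352 pm

After first scattering:
λ₁ = 8.1 + 3.3352 = 11.4352 pm

Second scattering at θ₂ = 69°:
Δλ₂ = λ_C(1 - cos(69°))
Δλ₂ = 2.4263 × 0.6416
Δλ₂ = 1.5568 pm

Final wavelength:
λ₂ = 11.4352 + 1.5568 = 12.9920 pm

Total shift: Δλ_total = 3.3352 + 1.5568 = 4.8920 pm

(Intermediate values are shown rounded; full precision is carried through to the final answer.)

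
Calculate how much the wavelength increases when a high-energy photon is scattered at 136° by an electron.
4.1717 pm

Using the Compton scattering formula:
Δλ = λ_C(1 - cos θ)

where λ_C = h/(m_e·c) ≈ 2.4263 pm is the Compton wavelength of an electron.

For θ = 136°:
cos(136°) = -0.7193
1 - cos(136°) = 1.7193

Δλ = 2.4263 × 1.7193
Δλ = 4.1717 pm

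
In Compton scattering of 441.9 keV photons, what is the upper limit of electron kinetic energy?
280.0054 keV

Maximum energy transfer occurs at θ = 180° (backscattering).

Initial photon: E₀ = 441.9 keV → λ₀ = 2.8057 pm

Maximum Compton shift (at 180°):
Δλ_max = 2λ_C = 2 × 2.4263 = 4.8526 pm

Final wavelength:
λ' = 2.8057 + 4.8526 = 7.6583 pm

Minimum photon energy (maximum energy to electron):
E'_min = hc/λ' = 161.8946 keV

Maximum electron kinetic energy:
K_max = E₀ - E'_min = 441.9000 - 161.8946 = 280.0054 keV

(Intermediate values are shown rounded; full precision is carried through to the final answer.)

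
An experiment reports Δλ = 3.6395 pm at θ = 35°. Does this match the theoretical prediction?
No, inconsistent

Calculate the expected shift for θ = 35°:

Δλ_expected = λ_C(1 - cos(35°))
Δλ_expected = 2.4263 × (1 - cos(35°))
Δλ_expected = 2.4263 × 0.1808
Δλ_expected = 0.4388 pm

Given shift: 3.6395 pm
Expected shift: 0.4388 pm
Difference: 3.2007 pm

The values do not match. The given shift corresponds to θ ≈ 120.0°, not 35°.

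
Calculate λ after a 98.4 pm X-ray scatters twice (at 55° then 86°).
101.6917 pm

Apply Compton shift twice:

First scattering at θ₁ = 55°:
Δλ₁ = λ_C(1 - cos(55°))
Δλ₁ = 2.4263 × 0.4264
Δλ₁ = 1.0346 pm

After first scattering:
λ₁ = 98.4 + 1.0346 = 99.4346 pm

Second scattering at θ₂ = 86°:
Δλ₂ = λ_C(1 - cos(86°))
Δλ₂ = 2.4263 × 0.9302
Δλ₂ = 2.2571 pm

Final wavelength:
λ₂ = 99.4346 + 2.2571 = 101.6917 pm

Total shift: Δλ_total = 1.0346 + 2.2571 = 3.2917 pm

(Intermediate values are shown rounded; full precision is carried through to the final answer.)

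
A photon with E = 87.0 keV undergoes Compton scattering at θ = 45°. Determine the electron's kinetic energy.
4.1323 keV

By energy conservation: K_e = E_initial - E_final

First find the scattered photon energy:
Initial wavelength: λ = hc/E = 14.2511 pm
Compton shift: Δλ = λ_C(1 - cos(45°)) = 0.7106 pm
Final wavelength: λ' = 14.2511 + 0.7106 = 14.9617 pm
Final photon energy: E' = hc/λ' = 82.8677 keV

Electron kinetic energy:
K_e = E - E' = 87.0000 - 82.8677 = 4.1323 keV

(Intermediate values are shown rounded; full precision is carried through to the final answer.)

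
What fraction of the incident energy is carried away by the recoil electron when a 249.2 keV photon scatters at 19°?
0.0259 (or 2.59%)

Calculate initial and final photon energies:

Initial: E₀ = 249.2 keV → λ₀ = 4.9753 pm
Compton shift: Δλ = 0.1322 pm
Final wavelength: λ' = 5.1075 pm
Final energy: E' = 242.7503 keV

Fractional energy loss:
(E₀ - E')/E₀ = (249.2000 - 242.7503)/249.2000
= 6.4497/249.2000
= 0.0259
= 2.59%

(Intermediate values are shown rounded; full precision is carried through to the final answer.)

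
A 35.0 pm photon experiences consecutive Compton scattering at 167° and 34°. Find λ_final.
40.2052 pm

Apply Compton shift twice:

First scattering at θ₁ = 167°:
Δλ₁ = λ_C(1 - cos(167°))
Δλ₁ = 2.4263 × 1.9744
Δλ₁ = 4.7904 pm

After first scattering:
λ₁ = 35.0 + 4.7904 = 39.7904 pm

Second scattering at θ₂ = 34°:
Δλ₂ = λ_C(1 - cos(34°))
Δλ₂ = 2.4263 × 0.1710
Δλ₂ = 0.4148 pm

Final wavelength:
λ₂ = 39.7904 + 0.4148 = 40.2052 pm

Total shift: Δλ_total = 4.7904 + 0.4148 = 5.2052 pm

(Intermediate values are shown rounded; full precision is carried through to the final answer.)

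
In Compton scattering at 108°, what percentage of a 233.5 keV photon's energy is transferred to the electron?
0.3743 (or 37.43%)

Calculate initial and final photon energies:

Initial: E₀ = 233.5 keV → λ₀ = 5.3098 pm
Compton shift: Δλ = 3.1761 pm
Final wavelength: λ' = 8.4859 pm
Final energy: E' = 146.1062 keV

Fractional energy loss:
(E₀ - E')/E₀ = (233.5000 - 146.1062)/233.5000
= 87.3938/233.5000
= 0.3743
= 37.43%

(Intermediate values are shown rounded; full precision is carried through to the final answer.)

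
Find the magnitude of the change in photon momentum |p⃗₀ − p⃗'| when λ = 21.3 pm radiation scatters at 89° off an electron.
4.1474e-23 kg·m/s

Photon momentum magnitude is p = h/λ.

Initial momentum:
p₀ = h/λ = 6.6261e-34/2.1300e-11 = 3.1108e-23 kg·m/s

After scattering:
λ' = λ + Δλ = 21.3 + 2.3840 = 23.6840 pm
p' = h/λ' = 6.6261e-34/2.3684e-11 = 2.7977e-23 kg·m/s

Momentum is a vector; the scattered photon's direction makes angle θ = 89° with the incident direction. The magnitude of the vector change Δp⃗ = p⃗₀ − p⃗' is found from the law of cosines:
|Δp⃗|² = p₀² + p'² − 2p₀p'cos θ
|Δp⃗|² = (3.1108e-23)² + (2.7977e-23)² − 2·3.1108e-23·2.7977e-23·cos(89°)
|Δp⃗| = 4.1474e-23 kg·m/s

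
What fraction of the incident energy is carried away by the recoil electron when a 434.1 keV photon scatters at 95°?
0.4801 (or 48.01%)

Calculate initial and final photon energies:

Initial: E₀ = 434.1 keV → λ₀ = 2.8561 pm
Compton shift: Δλ = 2.6378 pm
Final wavelength: λ' = 5.4939 pm
Final energy: E' = 225.6762 keV

Fractional energy loss:
(E₀ - E')/E₀ = (434.1000 - 225.6762)/434.1000
= 208.4238/434.1000
= 0.4801
= 48.01%

(Intermediate values are shown rounded; full precision is carried through to the final answer.)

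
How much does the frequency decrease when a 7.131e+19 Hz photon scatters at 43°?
9.572e+18 Hz (decrease)

Convert frequency to wavelength (c = 299792458 m/s):
λ₀ = c/f₀ = 299792458/7.131e+19 = 4.2040732e-12 m = 4.2041 pm

Calculate Compton shift:
Δλ = λ_C(1 - cos(43°)) = 0.6518 pm

Final wavelength:
λ' = λ₀ + Δλ = 4.2041 + 0.6518 = 4.8559 pm

Final frequency:
f' = c/λ' = 299792458/4.8558924e-12 = 6.1737870e+19 Hz

Frequency shift (decrease):
Δf = f₀ - f' = 7.131e+19 - 6.1737870e+19 = 9.572e+18 Hz

(Intermediate values are shown rounded; full precision is carried through to the final answer.)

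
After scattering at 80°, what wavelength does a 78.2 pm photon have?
80.2050 pm

Using the Compton scattering formula:
λ' = λ + Δλ = λ + λ_C(1 - cos θ)

Given:
- Initial wavelength λ = 78.2 pm
- Scattering angle θ = 80°
- Compton wavelength λ_C ≈ 2.4263 pm

Calculate the shift:
Δλ = 2.4263 × (1 - cos(80°))
Δλ = 2.4263 × 0.8264
Δλ = 2.0050 pm

Final wavelength:
λ' = 78.2 + 2.0050 = 80.2050 pm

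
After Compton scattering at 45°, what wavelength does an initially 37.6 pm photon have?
38.3106 pm

Using the Compton formula: λ' = λ + λ_C(1 − cos θ)

For θ = 45°, cos θ = √2/2 (exact) ≈ 0.7071, so:
1 − cos 45° = 1 − (√2/2) ≈ 0.2929

Δλ = λ_C × 0.2929 = 2.4263 × 0.2929 = 0.7106 pm

λ' = 37.6 + 0.7106 = 38.3106 pm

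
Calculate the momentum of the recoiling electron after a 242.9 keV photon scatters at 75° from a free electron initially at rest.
1.4006e-22 kg·m/s

The electron is initially at rest, so by conservation of momentum:
p⃗_e = p⃗₀ − p⃗'  (incident photon momentum minus scattered photon momentum)

Photon momentum magnitudes (p = h/λ = E/c):
λ₀ = hc/E₀ = 5.1043 pm → p₀ = h/λ₀ = 1.2981e-22 kg·m/s
Δλ = λ_C(1 − cos 75°) = 1.7983 pm
λ' = 6.9027 pm → p' = h/λ' = 9.5993e-23 kg·m/s

The scattered photon makes angle θ = 75° with the incident direction, so by the law of cosines:
|p⃗_e|² = p₀² + p'² − 2p₀p'cos θ
|p⃗_e|² = (1.2981e-22)² + (9.5993e-23)² − 2·1.2981e-22·9.5993e-23·cos(75°)
|p⃗_e| = 1.4006e-22 kg·m/s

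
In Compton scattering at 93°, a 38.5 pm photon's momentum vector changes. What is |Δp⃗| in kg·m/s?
2.4203e-23 kg·m/s

Photon momentum magnitude is p = h/λ.

Initial momentum:
p₀ = h/λ = 6.6261e-34/3.8500e-11 = 1.7211e-23 kg·m/s

After scattering:
λ' = λ + Δλ = 38.5 + 2.5533 = 41.0533 pm
p' = h/λ' = 6.6261e-34/4.1053e-11 = 1.6140e-23 kg·m/s

Momentum is a vector; the scattered photon's direction makes angle θ = 93° with the incident direction. The magnitude of the vector change Δp⃗ = p⃗₀ − p⃗' is found from the law of cosines:
|Δp⃗|² = p₀² + p'² − 2p₀p'cos θ
|Δp⃗|² = (1.7211e-23)² + (1.6140e-23)² − 2·1.7211e-23·1.6140e-23·cos(93°)
|Δp⃗| = 2.4203e-23 kg·m/s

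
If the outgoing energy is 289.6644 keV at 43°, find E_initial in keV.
341.7001 keV

Convert final energy to wavelength (hc ≈ 1239.842 keV·pm):
λ' = hc/E' = 1239.842 / 289.6644 = 4.2803 pm

Calculate the Compton shift:
Δλ = λ_C(1 - cos(43°))
Δλ = 2.4263 × (1 - cos(43°))
Δλ = 0.6518 pm

Initial wavelength:
λ = λ' - Δλ = 4.2803 - 0.6518 = 3.6285 pm

Initial energy:
E = hc/λ = 1239.842 / 3.6285 = 341.7001 keV

(Intermediate values are shown rounded; full precision is carried through to the final answer.)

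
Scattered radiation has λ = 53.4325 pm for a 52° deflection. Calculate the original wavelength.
52.5000 pm

From λ' = λ + Δλ, we have λ = λ' - Δλ

First calculate the Compton shift:
Δλ = λ_C(1 - cos θ)
Δλ = 2.4263 × (1 - cos(52°))
Δλ = 2.4263 × 0.3843
Δλ = 0.9325 pm

Initial wavelength:
λ = λ' - Δλ
λ = 53.4325 - 0.9325
λ = 52.5000 pm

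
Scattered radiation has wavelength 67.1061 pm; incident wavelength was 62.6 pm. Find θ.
149.00°

First find the wavelength shift:
Δλ = λ' - λ = 67.1061 - 62.6 = 4.5061 pm

Using Δλ = λ_C(1 - cos θ), with λ_C = h/(m_e·c) ≈ 2.42631024 pm:
cos θ = 1 - Δλ/λ_C
cos θ = 1 - 4.5061/2.42631024
cos θ = -0.857182

θ = arccos(-0.857182)
θ = 149.00°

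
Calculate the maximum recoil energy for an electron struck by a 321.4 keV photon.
179.0571 keV

Maximum energy transfer occurs at θ = 180° (backscattering).

Initial photon: E₀ = 321.4 keV → λ₀ = 3.8576 pm

Maximum Compton shift (at 180°):
Δλ_max = 2λ_C = 2 × 2.4263 = 4.8526 pm

Final wavelength:
λ' = 3.8576 + 4.8526 = 8.7102 pm

Minimum photon energy (maximum energy to electron):
E'_min = hc/λ' = 142.3429 keV

Maximum electron kinetic energy:
K_max = E₀ - E'_min = 321.4000 - 142.3429 = 179.0571 keV

(Intermediate values are shown rounded; full precision is carried through to the final answer.)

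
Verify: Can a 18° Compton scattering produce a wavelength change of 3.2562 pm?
No, inconsistent

Calculate the expected shift for θ = 18°:

Δλ_expected = λ_C(1 - cos(18°))
Δλ_expected = 2.4263 × (1 - cos(18°))
Δλ_expected = 2.4263 × 0.0489
Δλ_expected = 0.1188 pm

Given shift: 3.2562 pm
Expected shift: 0.1188 pm
Difference: 3.1374 pm

The values do not match. The given shift corresponds to θ ≈ 110.0°, not 18°.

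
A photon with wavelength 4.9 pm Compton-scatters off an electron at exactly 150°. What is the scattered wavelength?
9.4276 pm

Using the Compton formula: λ' = λ + λ_C(1 − cos θ)

For θ = 150°, cos θ = -√3/2 (exact) ≈ -0.8660, so:
1 − cos 150° = 1 − (-√3/2) ≈ 1.8660

Δλ = λ_C × 1.8660 = 2.4263 × 1.8660 = 4.5276 pm

λ' = 4.9 + 4.5276 = 9.4276 pm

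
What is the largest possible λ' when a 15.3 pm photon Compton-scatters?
20.1526 pm (at θ = 180°)

The Compton shift is Δλ = λ_C(1 − cos θ).

Since cos θ ranges from −1 to 1, the factor (1 − cos θ) ranges from 0 to 2; the maximum shift occurs at θ = 180° (backscattering):
Δλ_max = 2λ_C = 2 × 2.4263 pm = 4.8526 pm

Maximum scattered wavelength:
λ'_max = λ₀ + Δλ_max = 15.3 + 4.8526 = 20.1526 pm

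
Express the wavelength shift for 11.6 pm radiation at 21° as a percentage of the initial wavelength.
1.3893%

Calculate the Compton shift:
Δλ = λ_C(1 - cos(21°))
Δλ = 2.4263 × (1 - cos(21°))
Δλ = 2.4263 × 0.0664
Δλ = 0.1612 pm

Percentage change:
(Δλ/λ₀) × 100 = (0.1612/11.6) × 100
= 1.3893%

(Intermediate values are shown rounded; full precision is carried through to the final answer.)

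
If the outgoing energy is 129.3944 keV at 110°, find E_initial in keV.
196.0000 keV

Convert final energy to wavelength (hc ≈ 1239.842 keV·pm):
λ' = hc/E' = 1239.842 / 129.3944 = 9.5819 pm

Calculate the Compton shift:
Δλ = λ_C(1 - cos(110°))
Δλ = 2.4263 × (1 - cos(110°))
Δλ = 3.2562 pm

Initial wavelength:
λ = λ' - Δλ = 9.5819 - 3.2562 = 6.3257 pm

Initial energy:
E = hc/λ = 1239.842 / 6.3257 = 196.0000 keV

(Intermediate values are shown rounded; full precision is carried through to the final answer.)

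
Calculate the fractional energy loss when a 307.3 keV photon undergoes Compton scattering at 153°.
0.5321 (or 53.21%)

Calculate initial and final photon energies:

Initial: E₀ = 307.3 keV → λ₀ = 4.0346 pm
Compton shift: Δλ = 4.5882 pm
Final wavelength: λ' = 8.6228 pm
Final energy: E' = 143.7865 keV

Fractional energy loss:
(E₀ - E')/E₀ = (307.3000 - 143.7865)/307.3000
= 163.5135/307.3000
= 0.5321
= 53.21%

(Intermediate values are shown rounded; full precision is carried through to the final answer.)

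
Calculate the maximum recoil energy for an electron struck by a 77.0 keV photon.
17.8316 keV

Maximum energy transfer occurs at θ = 180° (backscattering).

Initial photon: E₀ = 77.0 keV → λ₀ = 16.1018 pm

Maximum Compton shift (at 180°):
Δλ_max = 2λ_C = 2 × 2.4263 = 4.8526 pm

Final wavelength:
λ' = 16.1018 + 4.8526 = 20.9545 pm

Minimum photon energy (maximum energy to electron):
E'_min = hc/λ' = 59.1684 keV

Maximum electron kinetic energy:
K_max = E₀ - E'_min = 77.0000 - 59.1684 = 17.8316 keV

(Intermediate values are shown rounded; full precision is carried through to the final answer.)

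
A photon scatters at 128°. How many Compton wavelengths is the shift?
1.6157 λ_C

The Compton shift formula is:
Δλ = λ_C(1 - cos θ)

Dividing both sides by λ_C:
Δλ/λ_C = 1 - cos θ

For θ = 128°:
Δλ/λ_C = 1 - cos(128°)
Δλ/λ_C = 1 - -0.6157
Δλ/λ_C = 1.6157

This means the shift is 1.6157 × λ_C = 3.9201 pm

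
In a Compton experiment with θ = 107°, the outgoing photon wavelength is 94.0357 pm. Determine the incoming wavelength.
90.9000 pm

From λ' = λ + Δλ, we have λ = λ' - Δλ

First calculate the Compton shift:
Δλ = λ_C(1 - cos θ)
Δλ = 2.4263 × (1 - cos(107°))
Δλ = 2.4263 × 1.2924
Δλ = 3.1357 pm

Initial wavelength:
λ = λ' - Δλ
λ = 94.0357 - 3.1357
λ = 90.9000 pm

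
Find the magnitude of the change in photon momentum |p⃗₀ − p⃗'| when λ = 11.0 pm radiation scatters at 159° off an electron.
1.0080e-22 kg·m/s

Photon momentum magnitude is p = h/λ.

Initial momentum:
p₀ = h/λ = 6.6261e-34/1.1000e-11 = 6.0237e-23 kg·m/s

After scattering:
λ' = λ + Δλ = 11.0 + 4.6915 = 15.6915 pm
p' = h/λ' = 6.6261e-34/1.5691e-11 = 4.2227e-23 kg·m/s

Momentum is a vector; the scattered photon's direction makes angle θ = 159° with the incident direction. The magnitude of the vector change Δp⃗ = p⃗₀ − p⃗' is found from the law of cosines:
|Δp⃗|² = p₀² + p'² − 2p₀p'cos θ
|Δp⃗|² = (6.0237e-23)² + (4.2227e-23)² − 2·6.0237e-23·4.2227e-23·cos(159°)
|Δp⃗| = 1.0080e-22 kg·m/s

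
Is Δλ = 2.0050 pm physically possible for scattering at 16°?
No, inconsistent

Calculate the expected shift for θ = 16°:

Δλ_expected = λ_C(1 - cos(16°))
Δλ_expected = 2.4263 × (1 - cos(16°))
Δλ_expected = 2.4263 × 0.0387
Δλ_expected = 0.0940 pm

Given shift: 2.0050 pm
Expected shift: 0.0940 pm
Difference: 1.9110 pm

The values do not match. The given shift corresponds to θ ≈ 80.0°, not 16°.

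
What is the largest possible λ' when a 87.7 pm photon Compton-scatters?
92.5526 pm (at θ = 180°)

The Compton shift is Δλ = λ_C(1 − cos θ).

Since cos θ ranges from −1 to 1, the factor (1 − cos θ) ranges from 0 to 2; the maximum shift occurs at θ = 180° (backscattering):
Δλ_max = 2λ_C = 2 × 2.4263 pm = 4.8526 pm

Maximum scattered wavelength:
λ'_max = λ₀ + Δλ_max = 87.7 + 4.8526 = 92.5526 pm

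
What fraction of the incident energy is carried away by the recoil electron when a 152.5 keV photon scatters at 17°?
0.0129 (or 1.29%)

Calculate initial and final photon energies:

Initial: E₀ = 152.5 keV → λ₀ = 8.1301 pm
Compton shift: Δλ = 0.1060 pm
Final wavelength: λ' = 8.2361 pm
Final energy: E' = 150.5370 keV

Fractional energy loss:
(E₀ - E')/E₀ = (152.5000 - 150.5370)/152.5000
= 1.9630/152.5000
= 0.0129
= 1.29%

(Intermediate values are shown rounded; full precision is carried through to the final answer.)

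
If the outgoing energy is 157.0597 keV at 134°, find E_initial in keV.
327.7999 keV

Convert final energy to wavelength (hc ≈ 1239.842 keV·pm):
λ' = hc/E' = 1239.842 / 157.0597 = 7.8941 pm

Calculate the Compton shift:
Δλ = λ_C(1 - cos(134°))
Δλ = 2.4263 × (1 - cos(134°))
Δλ = 4.1118 pm

Initial wavelength:
λ = λ' - Δλ = 7.8941 - 4.1118 = 3.7823 pm

Initial energy:
E = hc/λ = 1239.842 / 3.7823 = 327.7999 keV

(Intermediate values are shown rounded; full precision is carried through to the final answer.)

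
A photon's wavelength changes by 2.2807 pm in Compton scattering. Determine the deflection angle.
86.56°

From the Compton formula Δλ = λ_C(1 - cos θ), we can solve for θ:

cos θ = 1 - Δλ/λ_C

Given:
- Δλ = 2.2807 pm
- λ_C = h/(m_e·c) ≈ 2.42631024 pm

cos θ = 1 - 2.2807/2.42631024
cos θ = 1 - 0.939987
cos θ = 0.060013

θ = arccos(0.060013)
θ = 86.56°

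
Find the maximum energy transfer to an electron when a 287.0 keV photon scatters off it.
151.8324 keV

Maximum energy transfer occurs at θ = 180° (backscattering).

Initial photon: E₀ = 287.0 keV → λ₀ = 4.3200 pm

Maximum Compton shift (at 180°):
Δλ_max = 2λ_C = 2 × 2.4263 = 4.8526 pm

Final wavelength:
λ' = 4.3200 + 4.8526 = 9.1726 pm

Minimum photon energy (maximum energy to electron):
E'_min = hc/λ' = 135.1676 keV

Maximum electron kinetic energy:
K_max = E₀ - E'_min = 287.0000 - 135.1676 = 151.8324 keV

(Intermediate values are shown rounded; full precision is carried through to the final answer.)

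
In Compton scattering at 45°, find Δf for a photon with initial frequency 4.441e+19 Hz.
4.230e+18 Hz (decrease)

Convert frequency to wavelength (c = 299792458 m/s):
λ₀ = c/f₀ = 299792458/4.441e+19 = 6.7505620e-12 m = 6.7506 pm

Calculate Compton shift:
Δλ = λ_C(1 - cos(45°)) = 0.7106 pm

Final wavelength:
λ' = λ₀ + Δλ = 6.7506 + 0.7106 = 7.4612 pm

Final frequency:
f' = c/λ' = 299792458/7.4612118e-12 = 4.0180130e+19 Hz

Frequency shift (decrease):
Δf = f₀ - f' = 4.441e+19 - 4.0180130e+19 = 4.230e+18 Hz

(Intermediate values are shown rounded; full precision is carried through to the final answer.)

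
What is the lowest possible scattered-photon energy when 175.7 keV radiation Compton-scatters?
104.1079 keV (at θ = 180°)

The scattered photon has minimum energy when its wavelength is maximum, i.e., when the Compton shift Δλ = λ_C(1 − cos θ) is maximum. This occurs at θ = 180° (backscattering), giving Δλ_max = 2λ_C = 4.8526 pm.

Initial wavelength: λ₀ = hc/E₀ = 7.0566 pm
Maximum final wavelength: λ'_max = λ₀ + 2λ_C = 7.0566 + 4.8526 = 11.9092 pm
Minimum final energy: E'_min = hc/λ'_max = 104.1079 keV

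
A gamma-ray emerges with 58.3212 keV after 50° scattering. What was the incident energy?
60.8000 keV

Convert final energy to wavelength (hc ≈ 1239.842 keV·pm):
λ' = hc/E' = 1239.842 / 58.3212 = 21.2589 pm

Calculate the Compton shift:
Δλ = λ_C(1 - cos(50°))
Δλ = 2.4263 × (1 - cos(50°))
Δλ = 0.8667 pm

Initial wavelength:
λ = λ' - Δλ = 21.2589 - 0.8667 = 20.3921 pm

Initial energy:
E = hc/λ = 1239.842 / 20.3921 = 60.8000 keV

(Intermediate values are shown rounded; full precision is carried through to the final answer.)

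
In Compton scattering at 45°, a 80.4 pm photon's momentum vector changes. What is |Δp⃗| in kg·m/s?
6.2804e-24 kg·m/s

Photon momentum magnitude is p = h/λ.

Initial momentum:
p₀ = h/λ = 6.6261e-34/8.0400e-11 = 8.2414e-24 kg·m/s

After scattering:
λ' = λ + Δλ = 80.4 + 0.7106 = 81.1106 pm
p' = h/λ' = 6.6261e-34/8.1111e-11 = 8.1692e-24 kg·m/s

Momentum is a vector; the scattered photon's direction makes angle θ = 45° with the incident direction. The magnitude of the vector change Δp⃗ = p⃗₀ − p⃗' is found from the law of cosines:
|Δp⃗|² = p₀² + p'² − 2p₀p'cos θ
|Δp⃗|² = (8.2414e-24)² + (8.1692e-24)² − 2·8.2414e-24·8.1692e-24·cos(45°)
|Δp⃗| = 6.2804e-24 kg·m/s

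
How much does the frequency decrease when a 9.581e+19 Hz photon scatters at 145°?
5.606e+19 Hz (decrease)

Convert frequency to wavelength (c = 299792458 m/s):
λ₀ = c/f₀ = 299792458/9.581e+19 = 3.1290310e-12 m = 3.1290 pm

Calculate Compton shift:
Δλ = λ_C(1 - cos(145°)) = 4.4138 pm

Final wavelength:
λ' = λ₀ + Δλ = 3.1290 + 4.4138 = 7.5429 pm

Final frequency:
f' = c/λ' = 299792458/7.5428582e-12 = 3.9745207e+19 Hz

Frequency shift (decrease):
Δf = f₀ - f' = 9.581e+19 - 3.9745207e+19 = 5.606e+19 Hz

(Intermediate values are shown rounded; full precision is carried through to the final answer.)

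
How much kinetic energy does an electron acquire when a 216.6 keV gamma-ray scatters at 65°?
42.5875 keV

By energy conservation: K_e = E_initial - E_final

First find the scattered photon energy:
Initial wavelength: λ = hc/E = 5.7241 pm
Compton shift: Δλ = λ_C(1 - cos(65°)) = 1.4009 pm
Final wavelength: λ' = 5.7241 + 1.4009 = 7.1250 pm
Final photon energy: E' = hc/λ' = 174.0125 keV

Electron kinetic energy:
K_e = E - E' = 216.6000 - 174.0125 = 42.5875 keV

(Intermediate values are shown rounded; full precision is carried through to the final answer.)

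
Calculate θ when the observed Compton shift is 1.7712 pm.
74.34°

From the Compton formula Δλ = λ_C(1 - cos θ), we can solve for θ:

cos θ = 1 - Δλ/λ_C

Given:
- Δλ = 1.7712 pm
- λ_C = h/(m_e·c) ≈ 2.42631024 pm

cos θ = 1 - 1.7712/2.42631024
cos θ = 1 - 0.729997
cos θ = 0.270003

θ = arccos(0.270003)
θ = 74.34°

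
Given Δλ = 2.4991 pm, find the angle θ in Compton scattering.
91.72°

From the Compton formula Δλ = λ_C(1 - cos θ), we can solve for θ:

cos θ = 1 - Δλ/λ_C

Given:
- Δλ = 2.4991 pm
- λ_C = h/(m_e·c) ≈ 2.42631024 pm

cos θ = 1 - 2.4991/2.42631024
cos θ = 1 - 1.030000
cos θ = -0.030000

θ = arccos(-0.030000)
θ = 91.72°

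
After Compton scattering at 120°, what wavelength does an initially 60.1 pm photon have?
63.7395 pm

Using the Compton formula: λ' = λ + λ_C(1 − cos θ)

For θ = 120°, cos θ = -1/2 (exact) = -0.5000, so:
1 − cos 120° = 1 − (-1/2) = 1.5000

Δλ = λ_C × 1.5000 = 2.4263 × 1.5000 = 3.6395 pm

λ' = 60.1 + 3.6395 = 63.7395 pm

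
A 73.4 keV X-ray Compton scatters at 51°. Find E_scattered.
69.6894 keV

First convert energy to wavelength:
λ = hc/E, with hc ≈ 1239.842 keV·pm (i.e. 1239.842 eV·nm)

For E = 73.4 keV = 73400 eV:
λ = 1239.842 keV·pm / 73.4 keV
λ = 16.8916 pm

Calculate the Compton shift:
Δλ = λ_C(1 - cos(51°)) = 2.4263 × 0.3707
Δλ = 0.8994 pm

Final wavelength:
λ' = 16.8916 + 0.8994 = 17.7910 pm

Final energy:
E' = hc/λ' = 1239.842 / 17.7910 = 69.6894 keV

(Intermediate values are shown rounded; full precision is carried through to the final answer.)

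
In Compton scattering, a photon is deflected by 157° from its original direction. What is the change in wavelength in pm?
4.6597 pm

Using the Compton scattering formula:
Δλ = λ_C(1 - cos θ)

where λ_C = h/(m_e·c) ≈ 2.4263 pm is the Compton wavelength of an electron.

For θ = 157°:
cos(157°) = -0.9205
1 - cos(157°) = 1.9205

Δλ = 2.4263 × 1.9205
Δλ = 4.6597 pm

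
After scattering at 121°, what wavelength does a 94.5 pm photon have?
98.1760 pm

Using the Compton scattering formula:
λ' = λ + Δλ = λ + λ_C(1 - cos θ)

Given:
- Initial wavelength λ = 94.5 pm
- Scattering angle θ = 121°
- Compton wavelength λ_C ≈ 2.4263 pm

Calculate the shift:
Δλ = 2.4263 × (1 - cos(121°))
Δλ = 2.4263 × 1.5150
Δλ = 3.6760 pm

Final wavelength:
λ' = 94.5 + 3.6760 = 98.1760 pm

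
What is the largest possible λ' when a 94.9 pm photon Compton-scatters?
99.7526 pm (at θ = 180°)

The Compton shift is Δλ = λ_C(1 − cos θ).

Since cos θ ranges from −1 to 1, the factor (1 − cos θ) ranges from 0 to 2; the maximum shift occurs at θ = 180° (backscattering):
Δλ_max = 2λ_C = 2 × 2.4263 pm = 4.8526 pm

Maximum scattered wavelength:
λ'_max = λ₀ + Δλ_max = 94.9 + 4.8526 = 99.7526 pm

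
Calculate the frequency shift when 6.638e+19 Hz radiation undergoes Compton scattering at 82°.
2.099e+19 Hz (decrease)

Convert frequency to wavelength (c = 299792458 m/s):
λ₀ = c/f₀ = 299792458/6.638e+19 = 4.5163070e-12 m = 4.5163 pm

Calculate Compton shift:
Δλ = λ_C(1 - cos(82°)) = 2.0886 pm

Final wavelength:
λ' = λ₀ + Δλ = 4.5163 + 2.0886 = 6.6049 pm

Final frequency:
f' = c/λ' = 299792458/6.6049401e-12 = 4.5389126e+19 Hz

Frequency shift (decrease):
Δf = f₀ - f' = 6.638e+19 - 4.5389126e+19 = 2.099e+19 Hz

(Intermediate values are shown rounded; full precision is carried through to the final answer.)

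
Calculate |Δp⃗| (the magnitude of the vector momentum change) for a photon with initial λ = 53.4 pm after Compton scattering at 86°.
1.6586e-23 kg·m/s

Photon momentum magnitude is p = h/λ.

Initial momentum:
p₀ = h/λ = 6.6261e-34/5.3400e-11 = 1.2408e-23 kg·m/s

After scattering:
λ' = λ + Δλ = 53.4 + 2.2571 = 55.6571 pm
p' = h/λ' = 6.6261e-34/5.5657e-11 = 1.1905e-23 kg·m/s

Momentum is a vector; the scattered photon's direction makes angle θ = 86° with the incident direction. The magnitude of the vector change Δp⃗ = p⃗₀ − p⃗' is found from the law of cosines:
|Δp⃗|² = p₀² + p'² − 2p₀p'cos θ
|Δp⃗|² = (1.2408e-23)² + (1.1905e-23)² − 2·1.2408e-23·1.1905e-23·cos(86°)
|Δp⃗| = 1.6586e-23 kg·m/s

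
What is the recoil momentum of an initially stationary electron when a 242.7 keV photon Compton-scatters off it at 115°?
1.7692e-22 kg·m/s

The electron is initially at rest, so by conservation of momentum:
p⃗_e = p⃗₀ − p⃗'  (incident photon momentum minus scattered photon momentum)

Photon momentum magnitudes (p = h/λ = E/c):
λ₀ = hc/E₀ = 5.1085 pm → p₀ = h/λ₀ = 1.2971e-22 kg·m/s
Δλ = λ_C(1 − cos 115°) = 3.4517 pm
λ' = 8.5603 pm → p' = h/λ' = 7.7405e-23 kg·m/s

The scattered photon makes angle θ = 115° with the incident direction, so by the law of cosines:
|p⃗_e|² = p₀² + p'² − 2p₀p'cos θ
|p⃗_e|² = (1.2971e-22)² + (7.7405e-23)² − 2·1.2971e-22·7.7405e-23·cos(115°)
|p⃗_e| = 1.7692e-22 kg·m/s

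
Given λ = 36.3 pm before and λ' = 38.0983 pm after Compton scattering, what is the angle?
75.00°

First find the wavelength shift:
Δλ = λ' - λ = 38.0983 - 36.3 = 1.7983 pm

Using Δλ = λ_C(1 - cos θ), with λ_C = h/(m_e·c) ≈ 2.42631024 pm:
cos θ = 1 - Δλ/λ_C
cos θ = 1 - 1.7983/2.42631024
cos θ = 0.258833

θ = arccos(0.258833)
θ = 75.00°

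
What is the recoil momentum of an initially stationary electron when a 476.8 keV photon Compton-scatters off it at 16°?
7.0244e-23 kg·m/s

The electron is initially at rest, so by conservation of momentum:
p⃗_e = p⃗₀ − p⃗'  (incident photon momentum minus scattered photon momentum)

Photon momentum magnitudes (p = h/λ = E/c):
λ₀ = hc/E₀ = 2.6003 pm → p₀ = h/λ₀ = 2.5482e-22 kg·m/s
Δλ = λ_C(1 − cos 16°) = 0.0940 pm
λ' = 2.6943 pm → p' = h/λ' = 2.4593e-22 kg·m/s

The scattered photon makes angle θ = 16° with the incident direction, so by the law of cosines:
|p⃗_e|² = p₀² + p'² − 2p₀p'cos θ
|p⃗_e|² = (2.5482e-22)² + (2.4593e-22)² − 2·2.5482e-22·2.4593e-22·cos(16°)
|p⃗_e| = 7.0244e-23 kg·m/s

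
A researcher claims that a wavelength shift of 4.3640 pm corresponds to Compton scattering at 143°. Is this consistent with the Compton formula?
Yes, consistent

Calculate the expected shift for θ = 143°:

Δλ_expected = λ_C(1 - cos(143°))
Δλ_expected = 2.4263 × (1 - cos(143°))
Δλ_expected = 2.4263 × 1.7986
Δλ_expected = 4.3640 pm

Given shift: 4.3640 pm
Expected shift: 4.3640 pm
Difference: 0.0000 pm

The values match. This is consistent with Compton scattering at the stated angle.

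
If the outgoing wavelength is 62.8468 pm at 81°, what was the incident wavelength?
60.8000 pm

From λ' = λ + Δλ, we have λ = λ' - Δλ

First calculate the Compton shift:
Δλ = λ_C(1 - cos θ)
Δλ = 2.4263 × (1 - cos(81°))
Δλ = 2.4263 × 0.8436
Δλ = 2.0468 pm

Initial wavelength:
λ = λ' - Δλ
λ = 62.8468 - 2.0468
λ = 60.8000 pm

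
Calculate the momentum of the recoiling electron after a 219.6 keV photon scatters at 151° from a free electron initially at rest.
1.7704e-22 kg·m/s

The electron is initially at rest, so by conservation of momentum:
p⃗_e = p⃗₀ − p⃗'  (incident photon momentum minus scattered photon momentum)

Photon momentum magnitudes (p = h/λ = E/c):
λ₀ = hc/E₀ = 5.6459 pm → p₀ = h/λ₀ = 1.1736e-22 kg·m/s
Δλ = λ_C(1 − cos 151°) = 4.5484 pm
λ' = 10.1943 pm → p' = h/λ' = 6.4998e-23 kg·m/s

The scattered photon makes angle θ = 151° with the incident direction, so by the law of cosines:
|p⃗_e|² = p₀² + p'² − 2p₀p'cos θ
|p⃗_e|² = (1.1736e-22)² + (6.4998e-23)² − 2·1.1736e-22·6.4998e-23·cos(151°)
|p⃗_e| = 1.7704e-22 kg·m/s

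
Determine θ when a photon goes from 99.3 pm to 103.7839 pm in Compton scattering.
148.00°

First find the wavelength shift:
Δλ = λ' - λ = 103.7839 - 99.3 = 4.4839 pm

Using Δλ = λ_C(1 - cos θ), with λ_C = h/(m_e·c) ≈ 2.42631024 pm:
cos θ = 1 - Δλ/λ_C
cos θ = 1 - 4.4839/2.42631024
cos θ = -0.848032

θ = arccos(-0.848032)
θ = 148.00°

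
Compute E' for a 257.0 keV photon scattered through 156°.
130.9626 keV

First convert energy to wavelength:
λ = hc/E, with hc ≈ 1239.842 keV·pm (i.e. 1239.842 eV·nm)

For E = 257.0 keV = 257000 eV:
λ = 1239.842 keV·pm / 257.0 keV
λ = 4.8243 pm

Calculate the Compton shift:
Δλ = λ_C(1 - cos(156°)) = 2.4263 × 1.9135
Δλ = 4.6429 pm

Final wavelength:
λ' = 4.8243 + 4.6429 = 9.4671 pm

Final energy:
E' = hc/λ' = 1239.842 / 9.4671 = 130.9626 keV

(Intermediate values are shown rounded; full precision is carried through to the final answer.)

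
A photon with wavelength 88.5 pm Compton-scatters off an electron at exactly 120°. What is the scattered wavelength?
92.1395 pm

Using the Compton formula: λ' = λ + λ_C(1 − cos θ)

For θ = 120°, cos θ = -1/2 (exact) = -0.5000, so:
1 − cos 120° = 1 − (-1/2) = 1.5000

Δλ = λ_C × 1.5000 = 2.4263 × 1.5000 = 3.6395 pm

λ' = 88.5 + 3.6395 = 92.1395 pm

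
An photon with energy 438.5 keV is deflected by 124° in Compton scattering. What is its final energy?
187.5551 keV

First convert energy to wavelength:
λ = hc/E, with hc ≈ 1239.842 keV·pm (i.e. 1239.842 eV·nm)

For E = 438.5 keV = 438500 eV:
λ = 1239.842 keV·pm / 438.5 keV
λ = 2.8275 pm

Calculate the Compton shift:
Δλ = λ_C(1 - cos(124°)) = 2.4263 × 1.5592
Δλ = 3.7831 pm

Final wavelength:
λ' = 2.8275 + 3.7831 = 6.6105 pm

Final energy:
E' = hc/λ' = 1239.842 / 6.6105 = 187.5551 keV

(Intermediate values are shown rounded; full precision is carried through to the final answer.)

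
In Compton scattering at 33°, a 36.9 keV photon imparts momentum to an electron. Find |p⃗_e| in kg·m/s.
1.1139e-23 kg·m/s

The electron is initially at rest, so by conservation of momentum:
p⃗_e = p⃗₀ − p⃗'  (incident photon momentum minus scattered photon momentum)

Photon momentum magnitudes (p = h/λ = E/c):
λ₀ = hc/E₀ = 33.6001 pm → p₀ = h/λ₀ = 1.9720e-23 kg·m/s
Δλ = λ_C(1 − cos 33°) = 0.3914 pm
λ' = 33.9915 pm → p' = h/λ' = 1.9493e-23 kg·m/s

The scattered photon makes angle θ = 33° with the incident direction, so by the law of cosines:
|p⃗_e|² = p₀² + p'² − 2p₀p'cos θ
|p⃗_e|² = (1.9720e-23)² + (1.9493e-23)² − 2·1.9720e-23·1.9493e-23·cos(33°)
|p⃗_e| = 1.1139e-23 kg·m/s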